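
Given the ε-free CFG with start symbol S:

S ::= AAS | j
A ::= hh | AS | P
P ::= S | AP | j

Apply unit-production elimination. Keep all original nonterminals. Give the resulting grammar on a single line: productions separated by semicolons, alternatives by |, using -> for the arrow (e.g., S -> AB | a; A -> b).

S -> j | AAS; A -> j | AP | AS | hh | AAS; P -> j | AP | AAS

Unit productions: A->P, P->S.
Unit pairs (A ⇒* B via units): (A,P), (A,S), (P,S).
S: inherits non-unit rules of {S} → AAS | j.
A: inherits non-unit rules of {A, P, S} → AAS | AP | AS | hh | j.
P: inherits non-unit rules of {P, S} → AAS | AP | j.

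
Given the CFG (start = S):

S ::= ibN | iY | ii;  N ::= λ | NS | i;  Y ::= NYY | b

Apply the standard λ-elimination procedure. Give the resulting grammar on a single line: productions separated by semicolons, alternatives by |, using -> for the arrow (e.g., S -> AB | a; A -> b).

Nullable set: {N}.
S -> ibN: N nullable, giving ib | ibN.
Drop N -> λ.
N -> NS: N nullable, giving NS | S.
Y -> NYY: N nullable, giving NYY | YY.
Unchanged (no nullable symbols): S -> iY; S -> ii; N -> i; Y -> b.

S -> iY | ib | ii | ibN; N -> S | i | NS; Y -> b | YY | NYY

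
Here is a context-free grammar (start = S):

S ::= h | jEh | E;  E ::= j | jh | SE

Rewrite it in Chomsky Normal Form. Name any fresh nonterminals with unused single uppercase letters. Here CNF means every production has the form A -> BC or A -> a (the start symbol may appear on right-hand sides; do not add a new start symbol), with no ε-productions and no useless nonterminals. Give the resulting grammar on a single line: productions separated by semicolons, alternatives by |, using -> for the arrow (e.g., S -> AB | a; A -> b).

S -> h | j | AB | AC | SE; A -> j; B -> h; C -> EB; E -> j | AB | SE

No ε-productions.
After unit-elimination: S -> h | j | SE | jh | jEh; E -> j | SE | jh.
TERM: introduce B -> h, A -> j and substitute in every rule of length ≥2.
BIN: S -> AEB becomes S -> AC, C -> EB.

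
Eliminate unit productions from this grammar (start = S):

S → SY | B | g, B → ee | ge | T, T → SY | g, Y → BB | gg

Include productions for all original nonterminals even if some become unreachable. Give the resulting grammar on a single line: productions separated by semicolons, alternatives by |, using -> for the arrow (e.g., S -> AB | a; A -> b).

Unit productions: B->T, S->B.
Unit pairs (A ⇒* B via units): (B,T), (S,B), (S,T).
S: inherits non-unit rules of {B, S, T} → SY | ee | g | ge.
B: inherits non-unit rules of {B, T} → SY | ee | g | ge.
T: inherits non-unit rules of {T} → SY | g.
Y: inherits non-unit rules of {Y} → BB | gg.

S -> g | SY | ee | ge; B -> g | SY | ee | ge; T -> g | SY; Y -> BB | gg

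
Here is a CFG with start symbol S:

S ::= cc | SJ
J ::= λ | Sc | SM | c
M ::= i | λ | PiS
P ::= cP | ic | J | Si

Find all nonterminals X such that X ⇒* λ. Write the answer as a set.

{J, M, P}

Directly nullable (have an ε-rule): {J, M}.
P is nullable via P -> J (every symbol on the right is already known nullable).
Not nullable: S — each has a terminal in every rule's right-hand side or depends on a non-nullable symbol.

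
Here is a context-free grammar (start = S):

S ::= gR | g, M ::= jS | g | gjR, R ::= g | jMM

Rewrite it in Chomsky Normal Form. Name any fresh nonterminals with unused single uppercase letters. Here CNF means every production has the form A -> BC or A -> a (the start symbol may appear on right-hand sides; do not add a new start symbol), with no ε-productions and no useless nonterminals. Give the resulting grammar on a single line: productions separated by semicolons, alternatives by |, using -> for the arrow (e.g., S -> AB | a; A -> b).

No ε-productions.
No unit productions to eliminate.
TERM: introduce A -> g, B -> j and substitute in every rule of length ≥2.
BIN: M -> ABR becomes M -> AC, C -> BR; R -> BMM becomes R -> BD, D -> MM.

S -> g | AR; A -> g; B -> j; C -> BR; D -> MM; M -> g | AC | BS; R -> g | BD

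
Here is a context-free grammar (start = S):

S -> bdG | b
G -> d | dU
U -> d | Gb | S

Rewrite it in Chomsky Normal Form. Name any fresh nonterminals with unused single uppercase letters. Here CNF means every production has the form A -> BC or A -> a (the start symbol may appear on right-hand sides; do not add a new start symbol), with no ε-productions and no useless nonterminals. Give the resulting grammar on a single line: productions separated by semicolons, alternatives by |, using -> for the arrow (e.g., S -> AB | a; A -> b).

S -> b | BC; A -> d; B -> b; C -> AG; D -> AG; G -> d | AU; U -> b | d | BD | GB

No ε-productions.
After unit-elimination: S -> b | bdG; G -> d | dU; U -> b | d | Gb | bdG.
TERM: introduce B -> b, A -> d and substitute in every rule of length ≥2.
BIN: S -> BAG becomes S -> BC, C -> AG; U -> BAG becomes U -> BD, D -> AG.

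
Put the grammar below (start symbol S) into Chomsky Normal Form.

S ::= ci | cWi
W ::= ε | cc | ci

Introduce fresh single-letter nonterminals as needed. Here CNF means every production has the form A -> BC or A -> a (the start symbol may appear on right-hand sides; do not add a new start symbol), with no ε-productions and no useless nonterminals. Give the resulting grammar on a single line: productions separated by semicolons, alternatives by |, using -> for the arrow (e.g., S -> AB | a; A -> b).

S -> AB | AC; A -> c; B -> i; C -> WB; W -> AA | AB

Nullable: {W}; after ε-elimination: S -> ci | cWi; W -> cc | ci.
No unit productions to eliminate.
TERM: introduce A -> c, B -> i and substitute in every rule of length ≥2.
BIN: S -> AWB becomes S -> AC, C -> WB.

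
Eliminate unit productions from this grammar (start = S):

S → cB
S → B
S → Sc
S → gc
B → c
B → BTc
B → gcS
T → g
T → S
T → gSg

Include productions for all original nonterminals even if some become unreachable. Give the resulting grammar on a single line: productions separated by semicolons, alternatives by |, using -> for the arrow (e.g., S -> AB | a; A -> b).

S -> c | Sc | cB | gc | BTc | gcS; B -> c | BTc | gcS; T -> c | g | Sc | cB | gc | BTc | gSg | gcS

Unit productions: S->B, T->S.
Unit pairs (A ⇒* B via units): (S,B), (T,B), (T,S).
S: inherits non-unit rules of {B, S} → BTc | Sc | c | cB | gc | gcS.
B: inherits non-unit rules of {B} → BTc | c | gcS.
T: inherits non-unit rules of {B, S, T} → BTc | Sc | c | cB | g | gSg | gc | gcS.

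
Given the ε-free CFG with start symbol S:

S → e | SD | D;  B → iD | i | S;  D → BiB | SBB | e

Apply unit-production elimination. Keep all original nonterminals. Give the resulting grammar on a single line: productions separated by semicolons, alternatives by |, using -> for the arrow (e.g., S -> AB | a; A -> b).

Unit productions: B->S, S->D.
Unit pairs (A ⇒* B via units): (B,D), (B,S), (S,D).
S: inherits non-unit rules of {D, S} → BiB | SBB | SD | e.
B: inherits non-unit rules of {B, D, S} → BiB | SBB | SD | e | i | iD.
D: inherits non-unit rules of {D} → BiB | SBB | e.

S -> e | SD | BiB | SBB; B -> e | i | SD | iD | BiB | SBB; D -> e | BiB | SBB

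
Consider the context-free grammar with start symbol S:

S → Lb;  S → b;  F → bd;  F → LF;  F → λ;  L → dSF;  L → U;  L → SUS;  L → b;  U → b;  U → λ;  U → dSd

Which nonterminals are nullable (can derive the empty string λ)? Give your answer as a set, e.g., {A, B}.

Directly nullable (have an ε-rule): {F, U}.
L is nullable via L -> U (every symbol on the right is already known nullable).
Not nullable: S — each has a terminal in every rule's right-hand side or depends on a non-nullable symbol.

{F, L, U}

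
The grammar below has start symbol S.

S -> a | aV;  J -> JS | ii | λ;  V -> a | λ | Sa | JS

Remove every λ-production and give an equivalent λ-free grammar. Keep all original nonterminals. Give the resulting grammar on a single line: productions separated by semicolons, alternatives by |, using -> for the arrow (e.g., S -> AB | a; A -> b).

Nullable set: {J, V}.
S -> aV: V nullable, giving a | aV.
Drop J -> λ.
J -> JS: J nullable, giving JS | S.
Drop V -> λ.
V -> JS: J nullable, giving JS | S.
Unchanged (no nullable symbols): S -> a; J -> ii; V -> Sa; V -> a.

S -> a | aV; J -> S | JS | ii; V -> S | a | JS | Sa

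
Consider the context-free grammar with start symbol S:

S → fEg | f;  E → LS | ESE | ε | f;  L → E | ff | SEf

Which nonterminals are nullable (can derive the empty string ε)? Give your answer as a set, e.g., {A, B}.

{E, L}

Directly nullable (have an ε-rule): {E}.
L is nullable via L -> E (every symbol on the right is already known nullable).
Not nullable: S — each has a terminal in every rule's right-hand side or depends on a non-nullable symbol.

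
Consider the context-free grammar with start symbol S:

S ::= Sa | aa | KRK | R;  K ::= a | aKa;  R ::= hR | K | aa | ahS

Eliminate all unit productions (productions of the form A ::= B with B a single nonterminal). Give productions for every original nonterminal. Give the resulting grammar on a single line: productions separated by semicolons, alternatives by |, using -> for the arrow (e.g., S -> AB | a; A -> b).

S -> a | Sa | aa | hR | KRK | aKa | ahS; K -> a | aKa; R -> a | aa | hR | aKa | ahS

Unit productions: R->K, S->R.
Unit pairs (A ⇒* B via units): (R,K), (S,K), (S,R).
S: inherits non-unit rules of {K, R, S} → KRK | Sa | a | aKa | aa | ahS | hR.
K: inherits non-unit rules of {K} → a | aKa.
R: inherits non-unit rules of {K, R} → a | aKa | aa | ahS | hR.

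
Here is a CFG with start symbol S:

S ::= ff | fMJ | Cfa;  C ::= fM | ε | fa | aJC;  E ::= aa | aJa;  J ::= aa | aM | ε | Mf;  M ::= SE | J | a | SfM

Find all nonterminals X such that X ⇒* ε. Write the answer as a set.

{C, J, M}

Directly nullable (have an ε-rule): {C, J}.
M is nullable via M -> J (every symbol on the right is already known nullable).
Not nullable: E, S — each has a terminal in every rule's right-hand side or depends on a non-nullable symbol.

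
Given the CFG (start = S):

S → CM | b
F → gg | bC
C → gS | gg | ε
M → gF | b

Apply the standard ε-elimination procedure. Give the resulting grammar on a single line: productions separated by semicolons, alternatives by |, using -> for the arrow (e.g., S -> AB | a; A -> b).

Nullable set: {C}.
S -> CM: C nullable, giving CM | M.
Drop C -> ε.
F -> bC: C nullable, giving b | bC.
Unchanged (no nullable symbols): S -> b; C -> gS; C -> gg; F -> gg; M -> b; M -> gF.

S -> M | b | CM; C -> gS | gg; F -> b | bC | gg; M -> b | gF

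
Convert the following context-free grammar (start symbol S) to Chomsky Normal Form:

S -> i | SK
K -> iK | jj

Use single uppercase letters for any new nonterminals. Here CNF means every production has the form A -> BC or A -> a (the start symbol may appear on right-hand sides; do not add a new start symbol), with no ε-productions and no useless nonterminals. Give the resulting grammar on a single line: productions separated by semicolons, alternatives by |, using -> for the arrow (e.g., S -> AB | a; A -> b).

No ε-productions.
No unit productions to eliminate.
TERM: introduce A -> i, B -> j and substitute in every rule of length ≥2.

S -> i | SK; A -> i; B -> j; K -> AK | BB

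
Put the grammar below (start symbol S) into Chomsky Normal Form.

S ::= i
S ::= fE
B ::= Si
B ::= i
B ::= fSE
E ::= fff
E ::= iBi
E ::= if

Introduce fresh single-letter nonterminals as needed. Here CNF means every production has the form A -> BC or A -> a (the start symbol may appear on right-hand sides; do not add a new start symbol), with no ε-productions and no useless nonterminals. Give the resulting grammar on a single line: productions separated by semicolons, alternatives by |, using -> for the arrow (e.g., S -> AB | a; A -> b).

No ε-productions.
No unit productions to eliminate.
TERM: introduce C -> f, A -> i and substitute in every rule of length ≥2.
BIN: B -> CSE becomes B -> CD, D -> SE; E -> ABA becomes E -> AF, F -> BA; E -> CCC becomes E -> CG, G -> CC.

S -> i | CE; A -> i; B -> i | CD | SA; C -> f; D -> SE; E -> AC | AF | CG; F -> BA; G -> CC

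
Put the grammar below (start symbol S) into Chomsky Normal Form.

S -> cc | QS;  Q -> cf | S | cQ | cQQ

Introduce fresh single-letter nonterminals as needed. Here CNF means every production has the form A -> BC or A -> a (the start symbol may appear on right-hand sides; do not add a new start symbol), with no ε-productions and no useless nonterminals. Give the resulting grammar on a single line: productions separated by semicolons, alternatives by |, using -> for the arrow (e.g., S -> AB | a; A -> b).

No ε-productions.
After unit-elimination: S -> QS | cc; Q -> QS | cQ | cc | cf | cQQ.
TERM: introduce A -> c, B -> f and substitute in every rule of length ≥2.
BIN: Q -> AQQ becomes Q -> AC, C -> QQ.

S -> AA | QS; A -> c; B -> f; C -> QQ; Q -> AA | AB | AC | AQ | QS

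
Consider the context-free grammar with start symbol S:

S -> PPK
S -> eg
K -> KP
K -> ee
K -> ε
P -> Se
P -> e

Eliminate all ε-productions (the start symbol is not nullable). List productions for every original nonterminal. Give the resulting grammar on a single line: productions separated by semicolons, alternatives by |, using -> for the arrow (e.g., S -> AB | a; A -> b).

Nullable set: {K}.
S -> PPK: K nullable, giving PP | PPK.
Drop K -> ε.
K -> KP: K nullable, giving KP | P.
Unchanged (no nullable symbols): S -> eg; K -> ee; P -> Se; P -> e.

S -> PP | eg | PPK; K -> P | KP | ee; P -> e | Se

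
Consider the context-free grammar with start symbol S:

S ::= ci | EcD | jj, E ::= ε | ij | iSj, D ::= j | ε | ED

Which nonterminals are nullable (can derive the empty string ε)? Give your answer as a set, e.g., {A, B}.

{D, E}

Directly nullable (have an ε-rule): {D, E}.
Not nullable: S — each has a terminal in every rule's right-hand side or depends on a non-nullable symbol.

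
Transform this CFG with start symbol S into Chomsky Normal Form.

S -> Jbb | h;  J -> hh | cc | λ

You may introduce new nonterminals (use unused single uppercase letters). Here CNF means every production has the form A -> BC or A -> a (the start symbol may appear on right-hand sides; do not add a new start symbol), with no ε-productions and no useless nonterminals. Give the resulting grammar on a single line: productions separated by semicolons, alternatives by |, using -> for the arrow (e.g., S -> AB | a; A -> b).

S -> h | CC | JD; A -> c; B -> h; C -> b; D -> CC; J -> AA | BB

Nullable: {J}; after ε-elimination: S -> h | bb | Jbb; J -> cc | hh.
No unit productions to eliminate.
TERM: introduce C -> b, A -> c, B -> h and substitute in every rule of length ≥2.
BIN: S -> JCC becomes S -> JD, D -> CC.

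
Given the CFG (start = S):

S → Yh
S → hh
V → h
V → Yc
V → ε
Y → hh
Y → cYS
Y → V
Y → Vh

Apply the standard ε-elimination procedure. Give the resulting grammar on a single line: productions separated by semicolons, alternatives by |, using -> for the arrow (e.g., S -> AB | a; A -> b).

Nullable set: {V, Y}.
S -> Yh: Y nullable, giving Yh | h.
Drop V -> ε.
V -> Yc: Y nullable, giving Yc | c.
Y -> V: V nullable, giving V.
Y -> Vh: V nullable, giving Vh | h.
Y -> cYS: Y nullable, giving cS | cYS.
Unchanged (no nullable symbols): S -> hh; V -> h; Y -> hh.

S -> h | Yh | hh; V -> c | h | Yc; Y -> V | h | Vh | cS | hh | cYS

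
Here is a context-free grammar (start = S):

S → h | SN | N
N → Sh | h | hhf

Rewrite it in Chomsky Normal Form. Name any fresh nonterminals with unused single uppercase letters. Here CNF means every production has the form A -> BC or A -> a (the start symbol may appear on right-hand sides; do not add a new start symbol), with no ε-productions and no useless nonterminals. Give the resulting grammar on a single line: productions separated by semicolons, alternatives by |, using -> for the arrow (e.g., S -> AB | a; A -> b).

No ε-productions.
After unit-elimination: S -> h | SN | Sh | hhf; N -> h | Sh | hhf.
TERM: introduce B -> f, A -> h and substitute in every rule of length ≥2.
BIN: N -> AAB becomes N -> AC, C -> AB; S -> AAB becomes S -> AD, D -> AB.

S -> h | AD | SA | SN; A -> h; B -> f; C -> AB; D -> AB; N -> h | AC | SA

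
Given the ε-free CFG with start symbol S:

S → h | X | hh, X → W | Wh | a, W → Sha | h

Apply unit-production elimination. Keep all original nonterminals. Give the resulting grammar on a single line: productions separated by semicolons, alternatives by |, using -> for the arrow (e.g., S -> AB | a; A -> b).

S -> a | h | Wh | hh | Sha; W -> h | Sha; X -> a | h | Wh | Sha

Unit productions: S->X, X->W.
Unit pairs (A ⇒* B via units): (S,W), (S,X), (X,W).
S: inherits non-unit rules of {S, W, X} → Sha | Wh | a | h | hh.
W: inherits non-unit rules of {W} → Sha | h.
X: inherits non-unit rules of {W, X} → Sha | Wh | a | h.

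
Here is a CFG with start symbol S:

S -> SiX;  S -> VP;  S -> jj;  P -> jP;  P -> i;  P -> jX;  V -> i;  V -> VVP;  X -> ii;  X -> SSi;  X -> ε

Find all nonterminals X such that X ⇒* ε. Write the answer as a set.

{X}

Directly nullable (have an ε-rule): {X}.
Not nullable: P, S, V — each has a terminal in every rule's right-hand side or depends on a non-nullable symbol.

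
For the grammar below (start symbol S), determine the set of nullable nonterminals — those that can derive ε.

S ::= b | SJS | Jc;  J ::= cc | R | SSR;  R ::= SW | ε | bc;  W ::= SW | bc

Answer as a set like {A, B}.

{J, R}

Directly nullable (have an ε-rule): {R}.
J is nullable via J -> R (every symbol on the right is already known nullable).
Not nullable: S, W — each has a terminal in every rule's right-hand side or depends on a non-nullable symbol.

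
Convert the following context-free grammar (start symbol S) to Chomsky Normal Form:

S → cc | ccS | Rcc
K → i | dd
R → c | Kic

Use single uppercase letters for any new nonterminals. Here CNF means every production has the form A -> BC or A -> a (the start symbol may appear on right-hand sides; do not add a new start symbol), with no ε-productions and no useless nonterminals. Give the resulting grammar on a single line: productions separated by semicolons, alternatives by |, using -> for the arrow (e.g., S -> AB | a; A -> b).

No ε-productions.
No unit productions to eliminate.
TERM: introduce C -> c, A -> d, B -> i and substitute in every rule of length ≥2.
BIN: R -> KBC becomes R -> KD, D -> BC; S -> CCS becomes S -> CE, E -> CS; S -> RCC becomes S -> RF, F -> CC.

S -> CC | CE | RF; A -> d; B -> i; C -> c; D -> BC; E -> CS; F -> CC; K -> i | AA; R -> c | KD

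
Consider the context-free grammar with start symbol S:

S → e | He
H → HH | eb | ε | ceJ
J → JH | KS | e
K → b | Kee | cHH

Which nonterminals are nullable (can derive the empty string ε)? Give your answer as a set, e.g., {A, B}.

Directly nullable (have an ε-rule): {H}.
Not nullable: J, K, S — each has a terminal in every rule's right-hand side or depends on a non-nullable symbol.

{H}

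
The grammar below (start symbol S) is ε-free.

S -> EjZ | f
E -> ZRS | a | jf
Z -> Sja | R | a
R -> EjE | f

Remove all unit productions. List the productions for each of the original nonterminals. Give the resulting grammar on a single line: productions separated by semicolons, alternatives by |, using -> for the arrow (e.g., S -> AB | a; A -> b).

S -> f | EjZ; E -> a | jf | ZRS; R -> f | EjE; Z -> a | f | EjE | Sja

Unit productions: Z->R.
Unit pairs (A ⇒* B via units): (Z,R).
S: inherits non-unit rules of {S} → EjZ | f.
E: inherits non-unit rules of {E} → ZRS | a | jf.
R: inherits non-unit rules of {R} → EjE | f.
Z: inherits non-unit rules of {R, Z} → EjE | Sja | a | f.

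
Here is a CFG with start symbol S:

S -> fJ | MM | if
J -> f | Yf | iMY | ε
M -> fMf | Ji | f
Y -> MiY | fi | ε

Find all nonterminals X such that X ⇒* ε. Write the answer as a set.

Directly nullable (have an ε-rule): {J, Y}.
Not nullable: M, S — each has a terminal in every rule's right-hand side or depends on a non-nullable symbol.

{J, Y}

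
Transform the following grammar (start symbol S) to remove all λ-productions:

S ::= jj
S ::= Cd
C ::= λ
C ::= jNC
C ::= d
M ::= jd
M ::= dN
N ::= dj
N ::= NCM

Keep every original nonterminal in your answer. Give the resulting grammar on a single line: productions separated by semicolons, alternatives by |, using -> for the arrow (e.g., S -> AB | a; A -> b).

S -> d | Cd | jj; C -> d | jN | jNC; M -> dN | jd; N -> NM | dj | NCM

Nullable set: {C}.
S -> Cd: C nullable, giving Cd | d.
Drop C -> λ.
C -> jNC: C nullable, giving jN | jNC.
N -> NCM: C nullable, giving NCM | NM.
Unchanged (no nullable symbols): S -> jj; C -> d; M -> dN; M -> jd; N -> dj.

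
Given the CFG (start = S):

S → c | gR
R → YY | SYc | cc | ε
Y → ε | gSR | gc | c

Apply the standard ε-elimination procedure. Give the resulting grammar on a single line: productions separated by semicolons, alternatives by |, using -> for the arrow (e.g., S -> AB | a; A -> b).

S -> c | g | gR; R -> Y | Sc | YY | cc | SYc; Y -> c | gS | gc | gSR

Nullable set: {R, Y}.
S -> gR: R nullable, giving g | gR.
Drop R -> ε.
R -> SYc: Y nullable, giving SYc | Sc.
R -> YY: Y, Y nullable, giving Y | YY.
Drop Y -> ε.
Y -> gSR: R nullable, giving gS | gSR.
Unchanged (no nullable symbols): S -> c; R -> cc; Y -> c; Y -> gc.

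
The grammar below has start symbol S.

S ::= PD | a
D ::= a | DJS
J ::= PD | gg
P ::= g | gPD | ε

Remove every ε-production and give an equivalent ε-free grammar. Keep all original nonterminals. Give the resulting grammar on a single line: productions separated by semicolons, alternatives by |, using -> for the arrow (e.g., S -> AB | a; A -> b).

S -> D | a | PD; D -> a | DJS; J -> D | PD | gg; P -> g | gD | gPD

Nullable set: {P}.
S -> PD: P nullable, giving D | PD.
J -> PD: P nullable, giving D | PD.
Drop P -> ε.
P -> gPD: P nullable, giving gD | gPD.
Unchanged (no nullable symbols): S -> a; D -> DJS; D -> a; J -> gg; P -> g.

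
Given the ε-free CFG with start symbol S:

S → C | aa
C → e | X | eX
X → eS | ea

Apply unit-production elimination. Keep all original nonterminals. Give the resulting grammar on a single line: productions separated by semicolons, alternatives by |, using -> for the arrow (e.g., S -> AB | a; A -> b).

S -> e | aa | eS | eX | ea; C -> e | eS | eX | ea; X -> eS | ea

Unit productions: C->X, S->C.
Unit pairs (A ⇒* B via units): (C,X), (S,C), (S,X).
S: inherits non-unit rules of {C, S, X} → aa | e | eS | eX | ea.
C: inherits non-unit rules of {C, X} → e | eS | eX | ea.
X: inherits non-unit rules of {X} → eS | ea.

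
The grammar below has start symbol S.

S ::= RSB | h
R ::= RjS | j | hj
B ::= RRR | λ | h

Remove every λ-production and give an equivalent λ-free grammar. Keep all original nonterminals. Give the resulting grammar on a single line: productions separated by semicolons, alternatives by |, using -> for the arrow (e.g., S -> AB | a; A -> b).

S -> h | RS | RSB; B -> h | RRR; R -> j | hj | RjS

Nullable set: {B}.
S -> RSB: B nullable, giving RS | RSB.
Drop B -> λ.
Unchanged (no nullable symbols): S -> h; B -> RRR; B -> h; R -> RjS; R -> hj; R -> j.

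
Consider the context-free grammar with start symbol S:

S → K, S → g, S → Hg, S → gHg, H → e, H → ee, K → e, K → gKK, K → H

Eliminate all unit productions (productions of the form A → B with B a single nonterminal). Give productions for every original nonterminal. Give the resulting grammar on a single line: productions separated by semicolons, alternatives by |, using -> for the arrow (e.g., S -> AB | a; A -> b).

Unit productions: K->H, S->K.
Unit pairs (A ⇒* B via units): (K,H), (S,H), (S,K).
S: inherits non-unit rules of {H, K, S} → Hg | e | ee | g | gHg | gKK.
H: inherits non-unit rules of {H} → e | ee.
K: inherits non-unit rules of {H, K} → e | ee | gKK.

S -> e | g | Hg | ee | gHg | gKK; H -> e | ee; K -> e | ee | gKK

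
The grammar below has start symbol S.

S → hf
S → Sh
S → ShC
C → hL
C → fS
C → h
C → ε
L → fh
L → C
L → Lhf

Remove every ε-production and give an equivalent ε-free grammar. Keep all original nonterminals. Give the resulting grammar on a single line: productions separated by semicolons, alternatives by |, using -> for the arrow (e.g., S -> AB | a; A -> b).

S -> Sh | hf | ShC; C -> h | fS | hL; L -> C | fh | hf | Lhf

Nullable set: {C, L}.
S -> ShC: C nullable, giving Sh | ShC.
Drop C -> ε.
C -> hL: L nullable, giving h | hL.
L -> C: C nullable, giving C.
L -> Lhf: L nullable, giving Lhf | hf.
Unchanged (no nullable symbols): S -> Sh; S -> hf; C -> fS; C -> h; L -> fh.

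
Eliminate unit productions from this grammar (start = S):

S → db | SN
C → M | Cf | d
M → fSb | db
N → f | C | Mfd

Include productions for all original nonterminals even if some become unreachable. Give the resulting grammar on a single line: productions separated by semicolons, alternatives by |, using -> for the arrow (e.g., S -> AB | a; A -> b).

S -> SN | db; C -> d | Cf | db | fSb; M -> db | fSb; N -> d | f | Cf | db | Mfd | fSb

Unit productions: C->M, N->C.
Unit pairs (A ⇒* B via units): (C,M), (N,C), (N,M).
S: inherits non-unit rules of {S} → SN | db.
C: inherits non-unit rules of {C, M} → Cf | d | db | fSb.
M: inherits non-unit rules of {M} → db | fSb.
N: inherits non-unit rules of {C, M, N} → Cf | Mfd | d | db | f | fSb.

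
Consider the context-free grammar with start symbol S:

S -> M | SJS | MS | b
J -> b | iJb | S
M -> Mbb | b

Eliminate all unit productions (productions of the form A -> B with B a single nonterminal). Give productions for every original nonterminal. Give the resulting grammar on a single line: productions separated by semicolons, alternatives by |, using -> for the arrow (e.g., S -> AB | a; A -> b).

S -> b | MS | Mbb | SJS; J -> b | MS | Mbb | SJS | iJb; M -> b | Mbb

Unit productions: J->S, S->M.
Unit pairs (A ⇒* B via units): (J,M), (J,S), (S,M).
S: inherits non-unit rules of {M, S} → MS | Mbb | SJS | b.
J: inherits non-unit rules of {J, M, S} → MS | Mbb | SJS | b | iJb.
M: inherits non-unit rules of {M} → Mbb | b.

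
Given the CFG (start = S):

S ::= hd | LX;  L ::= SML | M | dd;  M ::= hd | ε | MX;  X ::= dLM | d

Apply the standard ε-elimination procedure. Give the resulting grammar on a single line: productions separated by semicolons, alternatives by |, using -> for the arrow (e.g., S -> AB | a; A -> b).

S -> X | LX | hd; L -> M | S | SL | SM | dd | SML; M -> X | MX | hd; X -> d | dL | dM | dLM

Nullable set: {L, M}.
S -> LX: L nullable, giving LX | X.
L -> M: M nullable, giving M.
L -> SML: M, L nullable, giving S | SL | SM | SML.
Drop M -> ε.
M -> MX: M nullable, giving MX | X.
X -> dLM: L, M nullable, giving d | dL | dLM | dM.
Unchanged (no nullable symbols): S -> hd; L -> dd; M -> hd; X -> d.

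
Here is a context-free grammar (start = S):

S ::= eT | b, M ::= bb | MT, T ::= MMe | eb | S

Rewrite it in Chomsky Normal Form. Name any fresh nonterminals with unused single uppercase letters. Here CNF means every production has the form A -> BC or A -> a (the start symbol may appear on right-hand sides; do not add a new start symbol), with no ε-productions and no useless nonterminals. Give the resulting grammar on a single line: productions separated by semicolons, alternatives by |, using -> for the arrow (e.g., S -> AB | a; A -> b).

S -> b | BT; A -> b; B -> e; C -> MB; M -> AA | MT; T -> b | BA | BT | MC

No ε-productions.
After unit-elimination: S -> b | eT; M -> MT | bb; T -> b | eT | eb | MMe.
TERM: introduce A -> b, B -> e and substitute in every rule of length ≥2.
BIN: T -> MMB becomes T -> MC, C -> MB.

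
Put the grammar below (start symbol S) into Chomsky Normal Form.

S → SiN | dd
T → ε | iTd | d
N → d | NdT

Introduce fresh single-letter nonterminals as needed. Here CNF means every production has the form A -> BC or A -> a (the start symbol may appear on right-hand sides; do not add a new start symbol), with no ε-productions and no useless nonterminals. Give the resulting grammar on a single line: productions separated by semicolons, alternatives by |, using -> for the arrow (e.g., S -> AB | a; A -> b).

S -> AA | SD; A -> d; B -> i; C -> AT; D -> BN; E -> TA; N -> d | NA | NC; T -> d | BA | BE

Nullable: {T}; after ε-elimination: S -> dd | SiN; N -> d | Nd | NdT; T -> d | id | iTd.
No unit productions to eliminate.
TERM: introduce A -> d, B -> i and substitute in every rule of length ≥2.
BIN: N -> NAT becomes N -> NC, C -> AT; S -> SBN becomes S -> SD, D -> BN; T -> BTA becomes T -> BE, E -> TA.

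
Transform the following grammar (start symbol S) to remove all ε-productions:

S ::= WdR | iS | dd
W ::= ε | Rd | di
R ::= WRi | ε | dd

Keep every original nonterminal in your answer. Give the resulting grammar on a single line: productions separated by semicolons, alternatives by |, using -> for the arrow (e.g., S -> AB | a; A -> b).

Nullable set: {R, W}.
S -> WdR: W, R nullable, giving Wd | WdR | d | dR.
Drop R -> ε.
R -> WRi: W, R nullable, giving Ri | WRi | Wi | i.
Drop W -> ε.
W -> Rd: R nullable, giving Rd | d.
Unchanged (no nullable symbols): S -> dd; S -> iS; R -> dd; W -> di.

S -> d | Wd | dR | dd | iS | WdR; R -> i | Ri | Wi | dd | WRi; W -> d | Rd | di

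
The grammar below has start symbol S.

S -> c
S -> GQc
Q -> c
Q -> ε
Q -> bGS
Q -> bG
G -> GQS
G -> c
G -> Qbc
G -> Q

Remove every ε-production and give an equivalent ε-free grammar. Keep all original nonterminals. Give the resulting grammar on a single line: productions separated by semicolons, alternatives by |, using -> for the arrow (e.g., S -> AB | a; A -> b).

Nullable set: {G, Q}.
S -> GQc: G, Q nullable, giving GQc | Gc | Qc | c.
G -> GQS: G, Q nullable, giving GQS | GS | QS | S.
G -> Q: Q nullable, giving Q.
G -> Qbc: Q nullable, giving Qbc | bc.
Drop Q -> ε.
Q -> bG: G nullable, giving b | bG.
Q -> bGS: G nullable, giving bGS | bS.
Unchanged (no nullable symbols): S -> c; G -> c; Q -> c.

S -> c | Gc | Qc | GQc; G -> Q | S | c | GS | QS | bc | GQS | Qbc; Q -> b | c | bG | bS | bGS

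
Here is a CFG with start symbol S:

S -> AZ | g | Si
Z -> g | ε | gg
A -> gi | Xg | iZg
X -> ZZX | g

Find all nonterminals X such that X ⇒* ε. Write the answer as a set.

Directly nullable (have an ε-rule): {Z}.
Not nullable: A, S, X — each has a terminal in every rule's right-hand side or depends on a non-nullable symbol.

{Z}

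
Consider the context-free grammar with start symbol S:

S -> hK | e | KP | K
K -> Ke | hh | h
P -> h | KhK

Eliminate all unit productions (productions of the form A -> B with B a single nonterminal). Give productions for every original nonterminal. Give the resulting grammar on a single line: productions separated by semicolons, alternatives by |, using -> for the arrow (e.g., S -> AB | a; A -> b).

S -> e | h | KP | Ke | hK | hh; K -> h | Ke | hh; P -> h | KhK

Unit productions: S->K.
Unit pairs (A ⇒* B via units): (S,K).
S: inherits non-unit rules of {K, S} → KP | Ke | e | h | hK | hh.
K: inherits non-unit rules of {K} → Ke | h | hh.
P: inherits non-unit rules of {P} → KhK | h.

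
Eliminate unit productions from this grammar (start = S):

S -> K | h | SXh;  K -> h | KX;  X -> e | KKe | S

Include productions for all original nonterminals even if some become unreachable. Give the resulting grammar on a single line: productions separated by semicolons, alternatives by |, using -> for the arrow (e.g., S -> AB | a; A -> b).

S -> h | KX | SXh; K -> h | KX; X -> e | h | KX | KKe | SXh

Unit productions: S->K, X->S.
Unit pairs (A ⇒* B via units): (S,K), (X,K), (X,S).
S: inherits non-unit rules of {K, S} → KX | SXh | h.
K: inherits non-unit rules of {K} → KX | h.
X: inherits non-unit rules of {K, S, X} → KKe | KX | SXh | e | h.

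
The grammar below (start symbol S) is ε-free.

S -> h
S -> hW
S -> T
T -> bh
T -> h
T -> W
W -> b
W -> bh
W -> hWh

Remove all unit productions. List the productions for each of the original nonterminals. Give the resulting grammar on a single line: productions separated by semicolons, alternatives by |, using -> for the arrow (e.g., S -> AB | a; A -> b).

Unit productions: S->T, T->W.
Unit pairs (A ⇒* B via units): (S,T), (S,W), (T,W).
S: inherits non-unit rules of {S, T, W} → b | bh | h | hW | hWh.
T: inherits non-unit rules of {T, W} → b | bh | h | hWh.
W: inherits non-unit rules of {W} → b | bh | hWh.

S -> b | h | bh | hW | hWh; T -> b | h | bh | hWh; W -> b | bh | hWh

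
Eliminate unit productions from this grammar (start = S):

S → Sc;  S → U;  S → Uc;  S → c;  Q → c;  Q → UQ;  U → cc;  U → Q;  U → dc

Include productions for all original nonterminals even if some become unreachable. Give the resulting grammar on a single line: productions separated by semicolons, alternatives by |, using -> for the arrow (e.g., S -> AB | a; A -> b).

Unit productions: S->U, U->Q.
Unit pairs (A ⇒* B via units): (S,Q), (S,U), (U,Q).
S: inherits non-unit rules of {Q, S, U} → Sc | UQ | Uc | c | cc | dc.
Q: inherits non-unit rules of {Q} → UQ | c.
U: inherits non-unit rules of {Q, U} → UQ | c | cc | dc.

S -> c | Sc | UQ | Uc | cc | dc; Q -> c | UQ; U -> c | UQ | cc | dc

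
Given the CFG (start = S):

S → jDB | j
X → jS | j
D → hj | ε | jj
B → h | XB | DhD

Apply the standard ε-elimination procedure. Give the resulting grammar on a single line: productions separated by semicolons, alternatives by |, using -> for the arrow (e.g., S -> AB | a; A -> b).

Nullable set: {D}.
S -> jDB: D nullable, giving jB | jDB.
B -> DhD: D, D nullable, giving Dh | DhD | h | hD.
Drop D -> ε.
Unchanged (no nullable symbols): S -> j; B -> XB; B -> h; D -> hj; D -> jj; X -> j; X -> jS.

S -> j | jB | jDB; B -> h | Dh | XB | hD | DhD; D -> hj | jj; X -> j | jS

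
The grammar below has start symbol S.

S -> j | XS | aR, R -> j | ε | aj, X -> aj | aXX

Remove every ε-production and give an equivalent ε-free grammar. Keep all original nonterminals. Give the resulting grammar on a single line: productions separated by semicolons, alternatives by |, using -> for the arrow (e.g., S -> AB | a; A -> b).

S -> a | j | XS | aR; R -> j | aj; X -> aj | aXX

Nullable set: {R}.
S -> aR: R nullable, giving a | aR.
Drop R -> ε.
Unchanged (no nullable symbols): S -> XS; S -> j; R -> aj; R -> j; X -> aXX; X -> aj.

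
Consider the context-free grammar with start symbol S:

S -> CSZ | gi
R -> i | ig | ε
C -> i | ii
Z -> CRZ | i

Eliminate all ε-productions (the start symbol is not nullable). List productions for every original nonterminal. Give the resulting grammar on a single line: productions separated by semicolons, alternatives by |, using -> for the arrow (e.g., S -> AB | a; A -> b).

S -> gi | CSZ; C -> i | ii; R -> i | ig; Z -> i | CZ | CRZ

Nullable set: {R}.
Drop R -> ε.
Z -> CRZ: R nullable, giving CRZ | CZ.
Unchanged (no nullable symbols): S -> CSZ; S -> gi; C -> i; C -> ii; R -> i; R -> ig; Z -> i.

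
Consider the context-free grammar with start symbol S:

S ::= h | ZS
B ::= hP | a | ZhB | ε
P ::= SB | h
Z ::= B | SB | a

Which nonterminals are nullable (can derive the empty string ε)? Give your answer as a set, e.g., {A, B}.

{B, Z}

Directly nullable (have an ε-rule): {B}.
Z is nullable via Z -> B (every symbol on the right is already known nullable).
Not nullable: P, S — each has a terminal in every rule's right-hand side or depends on a non-nullable symbol.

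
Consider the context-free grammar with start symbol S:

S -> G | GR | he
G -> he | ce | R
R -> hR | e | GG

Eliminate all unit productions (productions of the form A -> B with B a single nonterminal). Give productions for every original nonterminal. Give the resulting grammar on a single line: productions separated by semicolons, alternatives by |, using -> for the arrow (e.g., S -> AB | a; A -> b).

Unit productions: G->R, S->G.
Unit pairs (A ⇒* B via units): (G,R), (S,G), (S,R).
S: inherits non-unit rules of {G, R, S} → GG | GR | ce | e | hR | he.
G: inherits non-unit rules of {G, R} → GG | ce | e | hR | he.
R: inherits non-unit rules of {R} → GG | e | hR.

S -> e | GG | GR | ce | hR | he; G -> e | GG | ce | hR | he; R -> e | GG | hR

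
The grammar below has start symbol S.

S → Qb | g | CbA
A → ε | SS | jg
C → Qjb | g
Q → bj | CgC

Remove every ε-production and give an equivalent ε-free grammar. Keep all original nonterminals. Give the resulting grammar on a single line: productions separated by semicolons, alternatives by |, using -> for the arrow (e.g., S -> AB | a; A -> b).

Nullable set: {A}.
S -> CbA: A nullable, giving Cb | CbA.
Drop A -> ε.
Unchanged (no nullable symbols): S -> Qb; S -> g; A -> SS; A -> jg; C -> Qjb; C -> g; Q -> CgC; Q -> bj.

S -> g | Cb | Qb | CbA; A -> SS | jg; C -> g | Qjb; Q -> bj | CgC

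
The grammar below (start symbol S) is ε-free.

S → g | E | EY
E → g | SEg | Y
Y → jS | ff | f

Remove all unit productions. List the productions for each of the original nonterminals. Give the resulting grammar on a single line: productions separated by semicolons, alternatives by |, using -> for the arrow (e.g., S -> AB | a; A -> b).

S -> f | g | EY | ff | jS | SEg; E -> f | g | ff | jS | SEg; Y -> f | ff | jS

Unit productions: E->Y, S->E.
Unit pairs (A ⇒* B via units): (E,Y), (S,E), (S,Y).
S: inherits non-unit rules of {E, S, Y} → EY | SEg | f | ff | g | jS.
E: inherits non-unit rules of {E, Y} → SEg | f | ff | g | jS.
Y: inherits non-unit rules of {Y} → f | ff | jS.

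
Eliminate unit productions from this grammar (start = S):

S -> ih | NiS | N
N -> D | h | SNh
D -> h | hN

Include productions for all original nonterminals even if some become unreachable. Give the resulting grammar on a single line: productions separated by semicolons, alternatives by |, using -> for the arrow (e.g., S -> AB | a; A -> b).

Unit productions: N->D, S->N.
Unit pairs (A ⇒* B via units): (N,D), (S,D), (S,N).
S: inherits non-unit rules of {D, N, S} → NiS | SNh | h | hN | ih.
D: inherits non-unit rules of {D} → h | hN.
N: inherits non-unit rules of {D, N} → SNh | h | hN.

S -> h | hN | ih | NiS | SNh; D -> h | hN; N -> h | hN | SNh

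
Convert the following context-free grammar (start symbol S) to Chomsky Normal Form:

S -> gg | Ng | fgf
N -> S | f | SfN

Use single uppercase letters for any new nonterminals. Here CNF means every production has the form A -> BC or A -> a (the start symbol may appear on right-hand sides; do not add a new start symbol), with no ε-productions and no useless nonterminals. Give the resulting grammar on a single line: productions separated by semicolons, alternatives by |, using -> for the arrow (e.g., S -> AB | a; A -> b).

No ε-productions.
After unit-elimination: S -> Ng | gg | fgf; N -> f | Ng | gg | SfN | fgf.
TERM: introduce B -> f, A -> g and substitute in every rule of length ≥2.
BIN: N -> BAB becomes N -> BC, C -> AB; N -> SBN becomes N -> SD, D -> BN; S -> BAB becomes S -> BE, E -> AB.

S -> AA | BE | NA; A -> g; B -> f; C -> AB; D -> BN; E -> AB; N -> f | AA | BC | NA | SD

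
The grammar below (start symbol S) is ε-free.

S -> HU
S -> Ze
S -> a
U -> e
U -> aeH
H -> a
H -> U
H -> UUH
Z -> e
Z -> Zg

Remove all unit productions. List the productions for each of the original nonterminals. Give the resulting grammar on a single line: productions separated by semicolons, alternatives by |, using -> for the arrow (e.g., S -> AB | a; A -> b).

Unit productions: H->U.
Unit pairs (A ⇒* B via units): (H,U).
S: inherits non-unit rules of {S} → HU | Ze | a.
H: inherits non-unit rules of {H, U} → UUH | a | aeH | e.
U: inherits non-unit rules of {U} → aeH | e.
Z: inherits non-unit rules of {Z} → Zg | e.

S -> a | HU | Ze; H -> a | e | UUH | aeH; U -> e | aeH; Z -> e | Zg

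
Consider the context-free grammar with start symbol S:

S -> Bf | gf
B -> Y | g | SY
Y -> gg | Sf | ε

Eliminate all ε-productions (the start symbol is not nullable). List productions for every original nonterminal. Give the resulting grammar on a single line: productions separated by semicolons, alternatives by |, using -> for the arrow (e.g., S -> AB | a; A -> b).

Nullable set: {B, Y}.
S -> Bf: B nullable, giving Bf | f.
B -> SY: Y nullable, giving S | SY.
B -> Y: Y nullable, giving Y.
Drop Y -> ε.
Unchanged (no nullable symbols): S -> gf; B -> g; Y -> Sf; Y -> gg.

S -> f | Bf | gf; B -> S | Y | g | SY; Y -> Sf | gg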